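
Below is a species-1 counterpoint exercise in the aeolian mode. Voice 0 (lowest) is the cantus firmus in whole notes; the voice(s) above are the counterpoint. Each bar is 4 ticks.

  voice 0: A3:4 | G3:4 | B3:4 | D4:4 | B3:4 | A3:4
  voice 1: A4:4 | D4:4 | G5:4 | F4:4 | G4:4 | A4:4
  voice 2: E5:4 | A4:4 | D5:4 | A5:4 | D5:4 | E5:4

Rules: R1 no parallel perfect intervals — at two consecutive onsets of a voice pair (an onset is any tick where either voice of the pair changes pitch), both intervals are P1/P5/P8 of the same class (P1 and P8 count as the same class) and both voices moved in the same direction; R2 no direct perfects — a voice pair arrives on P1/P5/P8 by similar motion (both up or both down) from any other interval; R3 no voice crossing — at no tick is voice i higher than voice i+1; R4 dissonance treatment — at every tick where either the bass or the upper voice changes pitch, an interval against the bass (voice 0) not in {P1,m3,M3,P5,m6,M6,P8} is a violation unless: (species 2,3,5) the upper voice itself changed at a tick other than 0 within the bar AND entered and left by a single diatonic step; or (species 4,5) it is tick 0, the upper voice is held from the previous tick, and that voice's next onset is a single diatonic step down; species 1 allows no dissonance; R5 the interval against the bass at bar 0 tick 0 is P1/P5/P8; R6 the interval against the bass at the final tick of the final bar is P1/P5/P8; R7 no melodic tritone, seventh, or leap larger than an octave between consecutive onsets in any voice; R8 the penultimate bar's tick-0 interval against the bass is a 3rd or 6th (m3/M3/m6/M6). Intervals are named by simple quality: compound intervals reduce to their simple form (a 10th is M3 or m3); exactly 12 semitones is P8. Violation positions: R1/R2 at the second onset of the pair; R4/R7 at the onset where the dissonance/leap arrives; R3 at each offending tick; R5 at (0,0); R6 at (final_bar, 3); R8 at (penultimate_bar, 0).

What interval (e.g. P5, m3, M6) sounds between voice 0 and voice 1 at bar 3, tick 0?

m3

voice 0=D4 voice 1=F4 -> m3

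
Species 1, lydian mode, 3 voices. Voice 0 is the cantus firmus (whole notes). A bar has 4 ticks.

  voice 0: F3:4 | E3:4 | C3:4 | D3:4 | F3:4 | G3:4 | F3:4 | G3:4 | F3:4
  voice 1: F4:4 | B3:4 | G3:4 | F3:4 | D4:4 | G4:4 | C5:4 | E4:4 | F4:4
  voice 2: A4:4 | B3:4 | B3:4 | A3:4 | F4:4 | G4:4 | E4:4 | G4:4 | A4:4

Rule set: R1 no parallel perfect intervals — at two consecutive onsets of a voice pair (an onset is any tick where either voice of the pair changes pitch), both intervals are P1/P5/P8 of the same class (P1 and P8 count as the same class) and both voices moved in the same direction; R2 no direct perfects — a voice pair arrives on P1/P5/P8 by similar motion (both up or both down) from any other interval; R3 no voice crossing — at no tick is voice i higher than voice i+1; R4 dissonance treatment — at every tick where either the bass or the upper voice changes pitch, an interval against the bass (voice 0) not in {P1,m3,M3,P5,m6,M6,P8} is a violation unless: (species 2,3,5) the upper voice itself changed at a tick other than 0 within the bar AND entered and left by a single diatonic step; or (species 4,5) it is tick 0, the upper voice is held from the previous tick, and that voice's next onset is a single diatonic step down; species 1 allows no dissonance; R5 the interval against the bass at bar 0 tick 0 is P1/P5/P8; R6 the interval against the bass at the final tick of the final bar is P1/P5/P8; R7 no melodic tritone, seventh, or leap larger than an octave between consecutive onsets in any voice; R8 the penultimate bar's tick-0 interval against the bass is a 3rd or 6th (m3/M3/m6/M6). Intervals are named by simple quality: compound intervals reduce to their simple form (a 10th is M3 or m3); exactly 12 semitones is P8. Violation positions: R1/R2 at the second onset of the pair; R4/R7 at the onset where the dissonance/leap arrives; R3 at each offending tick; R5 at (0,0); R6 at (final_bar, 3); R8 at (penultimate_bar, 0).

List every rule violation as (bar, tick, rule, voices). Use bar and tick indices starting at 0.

(0, 0, R5, (0, 2))
(1, 0, R2, (0, 1))
(1, 0, R2, (0, 2))
(1, 0, R2, (1, 2))
(1, 0, R7, (1,))
(1, 0, R7, (2,))
(2, 0, R1, (0, 1))
(2, 0, R4, (0, 2))
(4, 0, R2, (0, 2))
(5, 0, R1, (0, 2))
(5, 0, R2, (0, 1))
(5, 0, R2, (1, 2))
(6, 0, R3, (1, 2))
(6, 0, R4, (0, 2))
(6, 1, R3, (1, 2))
(6, 2, R3, (1, 2))
(6, 3, R3, (1, 2))
(7, 0, R2, (0, 2))
(7, 0, R8, (0, 2))
(8, 3, R6, (0, 2))

bar 0: v0=F3 v1=F4 v2=A4 downbeat M3
bar 1: v0=E3 v1=B3 v2=B3 downbeat P5
bar 2: v0=C3 v1=G3 v2=B3 downbeat M7
bar 3: v0=D3 v1=F3 v2=A3 downbeat P5
bar 4: v0=F3 v1=D4 v2=F4 downbeat P8
bar 5: v0=G3 v1=G4 v2=G4 downbeat P8
bar 6: v0=F3 v1=C5 v2=E4 downbeat M7
bar 7: v0=G3 v1=E4 v2=G4 downbeat P8
bar 8: v0=F3 v1=F4 v2=A4 downbeat M3
  -> R5 @ bar 0 tick 0 v(0, 2): opens on M3
  -> R2 @ bar 1 tick 0 v(0, 1): F3/F4 P8 -> E3/B3 P5 similar
  -> R2 @ bar 1 tick 0 v(0, 2): F3/A4 M3 -> E3/B3 P5 similar
  -> R2 @ bar 1 tick 0 v(1, 2): F4/A4 M3 -> B3/B3 P1 similar
  -> R7 @ bar 1 tick 0 v(1,): F4->B3 leap 6st
  -> R7 @ bar 1 tick 0 v(2,): A4->B3 leap 10st
  -> R1 @ bar 2 tick 0 v(0, 1): E3/B3 P5 -> C3/G3 P5 similar
  -> R4 @ bar 2 tick 0 v(0, 2): C3/B3 M7 untreated
  -> R2 @ bar 4 tick 0 v(0, 2): D3/A3 P5 -> F3/F4 P8 similar
  -> R1 @ bar 5 tick 0 v(0, 2): F3/F4 P8 -> G3/G4 P8 similar
  -> R2 @ bar 5 tick 0 v(0, 1): F3/D4 M6 -> G3/G4 P8 similar
  -> R2 @ bar 5 tick 0 v(1, 2): D4/F4 m3 -> G4/G4 P1 similar
  -> R3 @ bar 6 tick 0 v(1, 2): C5 above E4
  -> R4 @ bar 6 tick 0 v(0, 2): F3/E4 M7 untreated
  -> R3 @ bar 6 tick 1 v(1, 2): C5 above E4
  -> R3 @ bar 6 tick 2 v(1, 2): C5 above E4
  -> R3 @ bar 6 tick 3 v(1, 2): C5 above E4
  -> R2 @ bar 7 tick 0 v(0, 2): F3/E4 M7 -> G3/G4 P8 similar
  -> R8 @ bar 7 tick 0 v(0, 2): penult P8 not 3rd/6th
  -> R6 @ bar 8 tick 3 v(0, 2): closes on M3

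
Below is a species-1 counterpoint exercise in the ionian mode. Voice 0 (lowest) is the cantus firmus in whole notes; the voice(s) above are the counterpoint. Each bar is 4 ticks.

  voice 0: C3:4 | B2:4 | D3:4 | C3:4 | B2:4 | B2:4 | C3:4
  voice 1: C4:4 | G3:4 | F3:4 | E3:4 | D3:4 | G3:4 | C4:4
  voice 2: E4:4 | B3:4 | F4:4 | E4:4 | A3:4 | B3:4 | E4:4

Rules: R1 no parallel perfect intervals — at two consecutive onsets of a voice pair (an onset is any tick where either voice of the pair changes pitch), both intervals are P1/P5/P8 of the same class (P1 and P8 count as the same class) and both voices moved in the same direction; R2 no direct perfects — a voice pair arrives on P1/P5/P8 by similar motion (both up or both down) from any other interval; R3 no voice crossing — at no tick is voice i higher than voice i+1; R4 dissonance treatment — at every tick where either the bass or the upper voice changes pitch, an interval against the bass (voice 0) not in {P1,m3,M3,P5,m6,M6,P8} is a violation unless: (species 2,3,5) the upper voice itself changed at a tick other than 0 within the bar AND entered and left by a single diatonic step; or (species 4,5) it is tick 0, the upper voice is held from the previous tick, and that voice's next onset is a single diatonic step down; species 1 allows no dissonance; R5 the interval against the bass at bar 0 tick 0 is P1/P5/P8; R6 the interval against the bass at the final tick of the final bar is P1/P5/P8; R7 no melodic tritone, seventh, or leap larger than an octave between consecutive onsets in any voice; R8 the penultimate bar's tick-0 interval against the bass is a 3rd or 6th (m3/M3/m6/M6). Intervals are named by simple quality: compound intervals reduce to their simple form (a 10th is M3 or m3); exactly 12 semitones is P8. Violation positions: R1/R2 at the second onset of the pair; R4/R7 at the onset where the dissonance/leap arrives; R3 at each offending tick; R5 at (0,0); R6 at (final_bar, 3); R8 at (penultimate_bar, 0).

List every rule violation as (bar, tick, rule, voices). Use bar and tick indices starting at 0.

(0, 0, R5, (0, 2))
(1, 0, R2, (0, 2))
(2, 0, R7, (2,))
(3, 0, R1, (1, 2))
(4, 0, R2, (1, 2))
(4, 0, R4, (0, 2))
(5, 0, R8, (0, 2))
(6, 0, R2, (0, 1))
(6, 3, R6, (0, 2))

bar 0: v0=C3 v1=C4 v2=E4 downbeat M3
bar 1: v0=B2 v1=G3 v2=B3 downbeat P8
bar 2: v0=D3 v1=F3 v2=F4 downbeat m3
bar 3: v0=C3 v1=E3 v2=E4 downbeat M3
bar 4: v0=B2 v1=D3 v2=A3 downbeat m7
bar 5: v0=B2 v1=G3 v2=B3 downbeat P8
bar 6: v0=C3 v1=C4 v2=E4 downbeat M3
  -> R5 @ bar 0 tick 0 v(0, 2): opens on M3
  -> R2 @ bar 1 tick 0 v(0, 2): C3/E4 M3 -> B2/B3 P8 similar
  -> R7 @ bar 2 tick 0 v(2,): B3->F4 leap 6st
  -> R1 @ bar 3 tick 0 v(1, 2): F3/F4 P8 -> E3/E4 P8 similar
  -> R2 @ bar 4 tick 0 v(1, 2): E3/E4 P8 -> D3/A3 P5 similar
  -> R4 @ bar 4 tick 0 v(0, 2): B2/A3 m7 untreated
  -> R8 @ bar 5 tick 0 v(0, 2): penult P8 not 3rd/6th
  -> R2 @ bar 6 tick 0 v(0, 1): B2/G3 m6 -> C3/C4 P8 similar
  -> R6 @ bar 6 tick 3 v(0, 2): closes on M3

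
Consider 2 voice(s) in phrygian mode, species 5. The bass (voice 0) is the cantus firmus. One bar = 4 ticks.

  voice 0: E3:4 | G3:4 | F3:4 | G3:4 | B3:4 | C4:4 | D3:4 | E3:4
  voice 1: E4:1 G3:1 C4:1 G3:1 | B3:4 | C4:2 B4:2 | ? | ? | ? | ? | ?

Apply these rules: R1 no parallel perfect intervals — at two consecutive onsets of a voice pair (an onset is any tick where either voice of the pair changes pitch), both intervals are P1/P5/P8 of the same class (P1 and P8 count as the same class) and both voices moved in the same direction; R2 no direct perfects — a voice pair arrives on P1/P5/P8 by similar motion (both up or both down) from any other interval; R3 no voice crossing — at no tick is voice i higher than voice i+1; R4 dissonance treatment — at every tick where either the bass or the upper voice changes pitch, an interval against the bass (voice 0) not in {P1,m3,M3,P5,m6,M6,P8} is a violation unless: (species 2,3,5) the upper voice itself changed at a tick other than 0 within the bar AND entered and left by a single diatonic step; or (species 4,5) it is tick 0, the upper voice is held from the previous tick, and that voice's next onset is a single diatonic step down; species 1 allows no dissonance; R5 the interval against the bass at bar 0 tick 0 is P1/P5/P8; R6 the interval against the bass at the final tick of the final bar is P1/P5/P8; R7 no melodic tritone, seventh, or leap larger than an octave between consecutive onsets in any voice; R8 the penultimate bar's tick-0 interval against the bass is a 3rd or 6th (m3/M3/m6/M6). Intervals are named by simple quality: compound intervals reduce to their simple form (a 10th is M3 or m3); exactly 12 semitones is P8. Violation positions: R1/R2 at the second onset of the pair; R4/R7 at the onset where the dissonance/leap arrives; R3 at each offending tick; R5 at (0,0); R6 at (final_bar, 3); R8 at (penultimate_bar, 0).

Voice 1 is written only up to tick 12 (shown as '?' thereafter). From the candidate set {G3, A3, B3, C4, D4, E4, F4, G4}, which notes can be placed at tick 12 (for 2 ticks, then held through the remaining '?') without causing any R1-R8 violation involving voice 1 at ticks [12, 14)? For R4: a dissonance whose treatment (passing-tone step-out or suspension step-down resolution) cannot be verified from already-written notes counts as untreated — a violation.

{B3, D4, E4, G4}

G3: violates R7
A3: violates R4,R7
B3: legal
C4: violates R4,R7
D4: legal
E4: legal
F4: violates R4,R7
G4: legal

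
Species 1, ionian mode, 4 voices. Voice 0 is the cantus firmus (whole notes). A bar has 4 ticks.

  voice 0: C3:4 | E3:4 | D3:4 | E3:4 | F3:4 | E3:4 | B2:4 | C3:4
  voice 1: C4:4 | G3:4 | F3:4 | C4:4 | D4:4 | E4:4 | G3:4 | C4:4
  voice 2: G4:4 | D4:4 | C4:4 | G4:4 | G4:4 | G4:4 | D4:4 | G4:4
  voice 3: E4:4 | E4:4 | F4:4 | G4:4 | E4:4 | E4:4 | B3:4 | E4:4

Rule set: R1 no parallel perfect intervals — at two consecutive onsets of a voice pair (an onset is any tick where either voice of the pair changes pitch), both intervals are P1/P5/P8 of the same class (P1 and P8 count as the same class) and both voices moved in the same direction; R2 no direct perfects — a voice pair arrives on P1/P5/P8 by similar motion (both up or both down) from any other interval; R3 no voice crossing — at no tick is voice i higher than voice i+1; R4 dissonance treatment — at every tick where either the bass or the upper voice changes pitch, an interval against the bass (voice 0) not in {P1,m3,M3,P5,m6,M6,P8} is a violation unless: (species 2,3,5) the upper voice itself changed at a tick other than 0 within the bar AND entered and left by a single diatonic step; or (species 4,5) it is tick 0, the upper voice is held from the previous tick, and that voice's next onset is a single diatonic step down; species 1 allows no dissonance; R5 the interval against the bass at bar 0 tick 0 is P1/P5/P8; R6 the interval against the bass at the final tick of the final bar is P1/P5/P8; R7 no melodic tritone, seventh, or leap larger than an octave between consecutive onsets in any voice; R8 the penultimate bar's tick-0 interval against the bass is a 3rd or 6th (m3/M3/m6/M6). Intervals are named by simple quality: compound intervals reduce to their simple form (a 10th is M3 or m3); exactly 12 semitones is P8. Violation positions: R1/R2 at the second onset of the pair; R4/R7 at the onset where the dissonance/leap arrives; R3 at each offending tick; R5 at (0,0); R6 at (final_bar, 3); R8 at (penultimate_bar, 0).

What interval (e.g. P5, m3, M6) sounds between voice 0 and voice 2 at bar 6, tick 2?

m3

voice 0=B2 voice 2=D4 -> m3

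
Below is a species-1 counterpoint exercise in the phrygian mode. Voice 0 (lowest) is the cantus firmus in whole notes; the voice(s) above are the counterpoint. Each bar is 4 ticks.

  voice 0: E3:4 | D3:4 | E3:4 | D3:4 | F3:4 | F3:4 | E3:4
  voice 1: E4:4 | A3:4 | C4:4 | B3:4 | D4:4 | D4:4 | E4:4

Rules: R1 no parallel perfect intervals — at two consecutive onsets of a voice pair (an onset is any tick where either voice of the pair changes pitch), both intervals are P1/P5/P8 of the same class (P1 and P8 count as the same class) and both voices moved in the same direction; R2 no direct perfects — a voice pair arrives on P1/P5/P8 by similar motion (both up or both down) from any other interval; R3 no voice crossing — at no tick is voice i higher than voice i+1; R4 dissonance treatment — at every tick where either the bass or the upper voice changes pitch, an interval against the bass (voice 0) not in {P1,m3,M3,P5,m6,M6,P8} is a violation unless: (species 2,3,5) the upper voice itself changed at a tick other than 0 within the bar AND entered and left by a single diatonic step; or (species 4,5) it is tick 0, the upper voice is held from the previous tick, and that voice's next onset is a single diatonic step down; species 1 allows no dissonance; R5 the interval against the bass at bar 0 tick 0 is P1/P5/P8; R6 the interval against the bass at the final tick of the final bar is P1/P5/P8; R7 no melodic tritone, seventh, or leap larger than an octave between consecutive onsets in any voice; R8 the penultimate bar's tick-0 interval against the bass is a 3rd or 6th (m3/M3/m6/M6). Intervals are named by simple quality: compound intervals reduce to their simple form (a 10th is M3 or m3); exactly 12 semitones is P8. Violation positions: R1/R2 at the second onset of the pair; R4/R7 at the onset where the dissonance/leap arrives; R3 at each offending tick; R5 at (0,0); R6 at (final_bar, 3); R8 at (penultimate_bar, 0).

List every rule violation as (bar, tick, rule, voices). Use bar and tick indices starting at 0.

(1, 0, R2, (0, 1))

bar 0: v0=E3 v1=E4 downbeat P8
bar 1: v0=D3 v1=A3 downbeat P5
bar 2: v0=E3 v1=C4 downbeat m6
bar 3: v0=D3 v1=B3 downbeat M6
bar 4: v0=F3 v1=D4 downbeat M6
bar 5: v0=F3 v1=D4 downbeat M6
bar 6: v0=E3 v1=E4 downbeat P8
  -> R2 @ bar 1 tick 0 v(0, 1): E3/E4 P8 -> D3/A3 P5 similar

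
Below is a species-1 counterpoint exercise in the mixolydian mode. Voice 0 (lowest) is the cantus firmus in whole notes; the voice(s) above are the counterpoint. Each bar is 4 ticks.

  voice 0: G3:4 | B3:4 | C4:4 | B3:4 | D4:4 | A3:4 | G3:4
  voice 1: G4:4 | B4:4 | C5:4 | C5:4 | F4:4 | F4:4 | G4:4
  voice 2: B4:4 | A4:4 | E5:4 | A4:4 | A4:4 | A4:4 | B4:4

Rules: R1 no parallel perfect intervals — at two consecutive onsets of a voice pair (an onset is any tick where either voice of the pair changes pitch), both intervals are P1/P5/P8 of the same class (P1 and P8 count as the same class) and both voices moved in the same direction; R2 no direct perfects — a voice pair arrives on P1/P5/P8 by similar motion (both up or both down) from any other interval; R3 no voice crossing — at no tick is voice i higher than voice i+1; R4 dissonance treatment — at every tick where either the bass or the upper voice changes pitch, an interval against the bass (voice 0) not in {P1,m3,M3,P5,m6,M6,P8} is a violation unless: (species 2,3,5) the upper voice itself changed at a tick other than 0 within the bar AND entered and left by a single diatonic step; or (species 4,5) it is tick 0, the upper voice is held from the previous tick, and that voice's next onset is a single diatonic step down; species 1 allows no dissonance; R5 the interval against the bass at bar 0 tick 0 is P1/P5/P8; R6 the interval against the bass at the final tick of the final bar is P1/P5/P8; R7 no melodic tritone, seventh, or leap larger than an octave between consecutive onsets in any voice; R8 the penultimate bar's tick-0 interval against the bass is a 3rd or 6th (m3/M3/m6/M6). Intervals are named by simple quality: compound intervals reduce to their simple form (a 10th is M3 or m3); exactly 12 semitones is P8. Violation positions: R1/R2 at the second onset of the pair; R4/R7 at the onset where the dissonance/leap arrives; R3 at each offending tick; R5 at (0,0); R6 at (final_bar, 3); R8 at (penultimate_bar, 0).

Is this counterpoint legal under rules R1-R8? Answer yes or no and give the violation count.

No (16 violations)

bar 0: v0=G3 v1=G4 v2=B4 (M3)
bar 1: v0=B3 v1=B4 v2=A4 (m7)
bar 2: v0=C4 v1=C5 v2=E5 (M3)
bar 3: v0=B3 v1=C5 v2=A4 (m7)
bar 4: v0=D4 v1=F4 v2=A4 (P5)
bar 5: v0=A3 v1=F4 v2=A4 (P8)
bar 6: v0=G3 v1=G4 v2=B4 (M3)
  R5 @ bar0.0: opens on M3
  R1 @ bar1.0: G3/G4 P8 -> B3/B4 P8 similar
  R3 @ bar1.0: B4 above A4
  R4 @ bar1.0: B3/A4 m7 untreated
  R3 @ bar1.1: B4 above A4
  R3 @ bar1.2: B4 above A4
  R3 @ bar1.3: B4 above A4
  R1 @ bar2.0: B3/B4 P8 -> C4/C5 P8 similar
  R3 @ bar3.0: C5 above A4
  R4 @ bar3.0: B3/C5 m2 untreated
  R4 @ bar3.0: B3/A4 m7 untreated
  R3 @ bar3.1: C5 above A4
  R3 @ bar3.2: C5 above A4
  R3 @ bar3.3: C5 above A4
  R8 @ bar5.0: penult P8 not 3rd/6th
  R6 @ bar6.3: closes on M3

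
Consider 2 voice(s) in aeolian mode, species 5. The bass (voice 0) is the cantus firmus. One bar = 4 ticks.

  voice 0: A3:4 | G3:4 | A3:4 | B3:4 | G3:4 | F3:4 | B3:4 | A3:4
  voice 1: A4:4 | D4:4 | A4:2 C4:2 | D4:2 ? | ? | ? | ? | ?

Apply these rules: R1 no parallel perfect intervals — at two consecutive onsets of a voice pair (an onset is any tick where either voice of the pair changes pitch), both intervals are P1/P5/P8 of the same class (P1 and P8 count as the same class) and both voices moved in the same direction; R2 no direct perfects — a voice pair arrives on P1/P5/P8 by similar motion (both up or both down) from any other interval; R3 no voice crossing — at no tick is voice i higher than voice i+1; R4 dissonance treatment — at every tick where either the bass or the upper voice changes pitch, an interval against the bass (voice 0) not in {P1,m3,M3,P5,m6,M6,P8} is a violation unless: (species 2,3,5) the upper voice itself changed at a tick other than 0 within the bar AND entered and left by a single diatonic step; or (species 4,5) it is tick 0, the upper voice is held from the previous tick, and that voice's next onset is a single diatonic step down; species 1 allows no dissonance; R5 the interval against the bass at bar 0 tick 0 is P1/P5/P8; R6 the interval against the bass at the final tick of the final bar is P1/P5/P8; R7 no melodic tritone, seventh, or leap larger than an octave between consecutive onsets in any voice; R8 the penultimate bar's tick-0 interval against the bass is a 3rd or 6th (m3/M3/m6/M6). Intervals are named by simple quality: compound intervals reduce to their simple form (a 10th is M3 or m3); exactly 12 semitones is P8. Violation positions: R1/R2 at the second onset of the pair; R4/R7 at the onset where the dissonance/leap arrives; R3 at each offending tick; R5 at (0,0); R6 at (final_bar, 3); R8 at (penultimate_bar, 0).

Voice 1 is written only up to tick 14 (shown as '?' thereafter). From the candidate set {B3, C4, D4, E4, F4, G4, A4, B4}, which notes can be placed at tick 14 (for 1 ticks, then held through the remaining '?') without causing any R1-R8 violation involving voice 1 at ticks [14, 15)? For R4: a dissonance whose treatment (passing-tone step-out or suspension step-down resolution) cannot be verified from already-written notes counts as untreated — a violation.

{B3, B4, D4, G4}

B3: legal
C4: violates R4
D4: legal
E4: violates R4
F4: violates R4
G4: legal
A4: violates R4
B4: legal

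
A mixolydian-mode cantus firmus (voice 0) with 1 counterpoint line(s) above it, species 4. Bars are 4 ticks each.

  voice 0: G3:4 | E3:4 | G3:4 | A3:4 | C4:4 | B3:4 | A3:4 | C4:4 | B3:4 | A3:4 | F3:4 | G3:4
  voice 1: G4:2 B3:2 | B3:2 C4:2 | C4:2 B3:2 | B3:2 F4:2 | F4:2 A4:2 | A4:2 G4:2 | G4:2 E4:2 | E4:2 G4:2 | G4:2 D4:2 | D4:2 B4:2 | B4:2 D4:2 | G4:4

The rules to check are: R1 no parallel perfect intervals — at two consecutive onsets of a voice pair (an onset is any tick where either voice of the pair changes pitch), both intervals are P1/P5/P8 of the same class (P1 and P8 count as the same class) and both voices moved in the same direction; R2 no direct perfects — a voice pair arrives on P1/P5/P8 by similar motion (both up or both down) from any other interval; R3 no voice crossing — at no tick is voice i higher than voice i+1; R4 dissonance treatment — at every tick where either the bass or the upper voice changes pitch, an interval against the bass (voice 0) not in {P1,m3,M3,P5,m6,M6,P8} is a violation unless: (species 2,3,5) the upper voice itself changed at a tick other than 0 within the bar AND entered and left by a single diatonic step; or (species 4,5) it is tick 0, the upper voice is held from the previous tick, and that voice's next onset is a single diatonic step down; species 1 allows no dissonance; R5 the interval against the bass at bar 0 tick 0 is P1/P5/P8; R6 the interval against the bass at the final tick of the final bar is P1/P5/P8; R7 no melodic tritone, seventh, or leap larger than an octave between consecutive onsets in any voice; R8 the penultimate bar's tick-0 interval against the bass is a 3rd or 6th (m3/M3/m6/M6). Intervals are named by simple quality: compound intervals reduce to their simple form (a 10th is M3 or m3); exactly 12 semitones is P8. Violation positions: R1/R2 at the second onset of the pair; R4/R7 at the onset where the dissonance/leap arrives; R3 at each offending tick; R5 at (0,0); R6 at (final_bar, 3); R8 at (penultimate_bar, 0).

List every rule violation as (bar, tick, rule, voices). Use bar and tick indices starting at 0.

(3, 0, R4, (0, 1))
(3, 2, R7, (1,))
(4, 0, R4, (0, 1))
(6, 0, R4, (0, 1))
(9, 0, R4, (0, 1))
(9, 2, R4, (0, 1))
(10, 0, R4, (0, 1))
(10, 0, R8, (0, 1))
(11, 0, R2, (0, 1))

bar 0: v0=G3 v1=G4 downbeat P8
bar 1: v0=E3 v1=B3 downbeat P5
bar 2: v0=G3 v1=C4 downbeat P4
bar 3: v0=A3 v1=B3 downbeat M2
bar 4: v0=C4 v1=F4 downbeat P4
bar 5: v0=B3 v1=A4 downbeat m7
bar 6: v0=A3 v1=G4 downbeat m7
bar 7: v0=C4 v1=E4 downbeat M3
bar 8: v0=B3 v1=G4 downbeat m6
bar 9: v0=A3 v1=D4 downbeat P4
bar 10: v0=F3 v1=B4 downbeat TT
bar 11: v0=G3 v1=G4 downbeat P8
  -> R4 @ bar 3 tick 0 v(0, 1): A3/B3 M2 untreated
  -> R7 @ bar 3 tick 2 v(1,): B3->F4 leap 6st
  -> R4 @ bar 4 tick 0 v(0, 1): C4/F4 P4 untreated
  -> R4 @ bar 6 tick 0 v(0, 1): A3/G4 m7 untreated
  -> R4 @ bar 9 tick 0 v(0, 1): A3/D4 P4 untreated
  -> R4 @ bar 9 tick 2 v(0, 1): A3/B4 M2 untreated
  -> R4 @ bar 10 tick 0 v(0, 1): F3/B4 TT untreated
  -> R8 @ bar 10 tick 0 v(0, 1): penult TT not 3rd/6th
  -> R2 @ bar 11 tick 0 v(0, 1): F3/D4 M6 -> G3/G4 P8 similar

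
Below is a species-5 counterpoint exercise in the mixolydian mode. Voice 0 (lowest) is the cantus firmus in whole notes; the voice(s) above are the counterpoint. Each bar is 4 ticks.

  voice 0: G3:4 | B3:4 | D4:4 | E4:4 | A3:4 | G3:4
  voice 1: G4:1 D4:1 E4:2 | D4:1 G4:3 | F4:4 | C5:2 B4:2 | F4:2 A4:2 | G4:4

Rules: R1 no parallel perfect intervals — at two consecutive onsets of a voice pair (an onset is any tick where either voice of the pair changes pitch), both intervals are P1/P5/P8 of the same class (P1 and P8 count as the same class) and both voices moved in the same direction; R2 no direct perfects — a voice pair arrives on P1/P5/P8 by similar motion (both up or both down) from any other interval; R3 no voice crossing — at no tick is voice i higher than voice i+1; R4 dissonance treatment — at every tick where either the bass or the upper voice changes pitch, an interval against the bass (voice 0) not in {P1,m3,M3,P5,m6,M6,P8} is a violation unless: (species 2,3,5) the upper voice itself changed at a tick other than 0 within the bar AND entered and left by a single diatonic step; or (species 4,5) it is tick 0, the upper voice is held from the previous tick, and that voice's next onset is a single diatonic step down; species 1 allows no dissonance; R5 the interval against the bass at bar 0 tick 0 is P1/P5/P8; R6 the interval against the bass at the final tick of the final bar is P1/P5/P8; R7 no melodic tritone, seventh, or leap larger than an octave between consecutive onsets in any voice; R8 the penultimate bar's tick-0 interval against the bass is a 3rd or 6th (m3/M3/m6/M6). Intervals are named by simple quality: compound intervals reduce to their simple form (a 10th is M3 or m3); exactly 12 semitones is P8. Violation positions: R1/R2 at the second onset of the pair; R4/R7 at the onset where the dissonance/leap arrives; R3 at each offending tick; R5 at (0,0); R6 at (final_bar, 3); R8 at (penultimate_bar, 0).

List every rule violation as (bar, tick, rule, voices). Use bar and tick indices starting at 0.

bar 0: v0=G3 v1=G4 downbeat P8
bar 1: v0=B3 v1=D4 downbeat m3
bar 2: v0=D4 v1=F4 downbeat m3
bar 3: v0=E4 v1=C5 downbeat m6
bar 4: v0=A3 v1=F4 downbeat m6
bar 5: v0=G3 v1=G4 downbeat P8
  -> R7 @ bar 4 tick 0 v(1,): B4->F4 leap 6st
  -> R1 @ bar 5 tick 0 v(0, 1): A3/A4 P8 -> G3/G4 P8 similar

(4, 0, R7, (1,))
(5, 0, R1, (0, 1))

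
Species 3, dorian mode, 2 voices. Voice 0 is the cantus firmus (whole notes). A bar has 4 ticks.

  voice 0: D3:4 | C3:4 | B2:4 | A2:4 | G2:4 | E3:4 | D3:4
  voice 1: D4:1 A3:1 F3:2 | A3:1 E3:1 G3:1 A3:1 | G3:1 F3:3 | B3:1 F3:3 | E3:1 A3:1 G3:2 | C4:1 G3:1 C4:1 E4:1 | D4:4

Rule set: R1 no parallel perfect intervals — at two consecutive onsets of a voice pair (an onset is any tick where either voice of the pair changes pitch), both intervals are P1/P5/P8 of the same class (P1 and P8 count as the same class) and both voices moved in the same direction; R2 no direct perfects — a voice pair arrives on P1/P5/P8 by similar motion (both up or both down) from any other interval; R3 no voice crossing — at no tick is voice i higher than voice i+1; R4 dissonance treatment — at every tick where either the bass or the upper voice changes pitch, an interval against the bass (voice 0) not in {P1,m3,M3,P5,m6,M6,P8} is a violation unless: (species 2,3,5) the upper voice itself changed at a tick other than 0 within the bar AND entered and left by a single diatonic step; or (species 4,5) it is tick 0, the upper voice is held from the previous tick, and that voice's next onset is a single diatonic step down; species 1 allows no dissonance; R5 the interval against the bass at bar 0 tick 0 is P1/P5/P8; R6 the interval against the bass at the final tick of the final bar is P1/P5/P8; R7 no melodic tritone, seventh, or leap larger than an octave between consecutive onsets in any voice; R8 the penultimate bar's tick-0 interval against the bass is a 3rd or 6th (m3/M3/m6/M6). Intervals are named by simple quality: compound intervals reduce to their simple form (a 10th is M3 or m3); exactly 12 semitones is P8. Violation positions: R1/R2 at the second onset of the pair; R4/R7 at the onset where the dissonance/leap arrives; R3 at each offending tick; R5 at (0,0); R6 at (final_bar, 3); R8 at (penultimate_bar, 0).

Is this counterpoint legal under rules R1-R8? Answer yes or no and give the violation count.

bar 0: v0=D3 v1=D4 (P8)
bar 1: v0=C3 v1=A3 (M6)
bar 2: v0=B2 v1=G3 (m6)
bar 3: v0=A2 v1=B3 (M2)
bar 4: v0=G2 v1=E3 (M6)
bar 5: v0=E3 v1=C4 (m6)
bar 6: v0=D3 v1=D4 (P8)
  R4 @ bar2.1: B2/F3 TT untreated
  R4 @ bar3.0: A2/B3 M2 untreated
  R7 @ bar3.0: F3->B3 leap 6st
  R7 @ bar3.1: B3->F3 leap 6st
  R4 @ bar4.1: G2/A3 M2 untreated
  R1 @ bar6.0: E3/E4 P8 -> D3/D4 P8 similar

No (6 violations)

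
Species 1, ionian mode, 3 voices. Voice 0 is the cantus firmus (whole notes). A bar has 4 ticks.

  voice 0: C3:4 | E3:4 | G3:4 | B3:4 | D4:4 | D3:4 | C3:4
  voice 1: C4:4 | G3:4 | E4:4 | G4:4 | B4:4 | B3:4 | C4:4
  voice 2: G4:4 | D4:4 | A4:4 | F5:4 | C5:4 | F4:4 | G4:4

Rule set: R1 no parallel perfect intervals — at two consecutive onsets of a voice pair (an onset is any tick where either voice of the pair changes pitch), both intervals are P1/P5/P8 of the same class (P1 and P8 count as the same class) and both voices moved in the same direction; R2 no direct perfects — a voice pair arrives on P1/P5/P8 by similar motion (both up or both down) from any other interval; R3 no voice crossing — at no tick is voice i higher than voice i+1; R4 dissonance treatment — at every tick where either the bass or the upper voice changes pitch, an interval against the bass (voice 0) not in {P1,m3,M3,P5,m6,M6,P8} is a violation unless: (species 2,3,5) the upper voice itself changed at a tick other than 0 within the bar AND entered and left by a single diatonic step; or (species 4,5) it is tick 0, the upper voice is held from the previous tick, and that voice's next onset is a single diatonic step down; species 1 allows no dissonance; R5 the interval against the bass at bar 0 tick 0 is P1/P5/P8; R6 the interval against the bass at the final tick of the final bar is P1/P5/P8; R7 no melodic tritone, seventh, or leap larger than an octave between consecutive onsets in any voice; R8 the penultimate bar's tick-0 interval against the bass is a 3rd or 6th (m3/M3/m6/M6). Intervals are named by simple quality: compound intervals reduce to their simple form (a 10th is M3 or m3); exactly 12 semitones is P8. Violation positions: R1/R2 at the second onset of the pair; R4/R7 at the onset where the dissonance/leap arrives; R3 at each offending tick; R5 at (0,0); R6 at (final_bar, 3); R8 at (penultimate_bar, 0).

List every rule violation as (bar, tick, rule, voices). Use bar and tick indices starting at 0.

(1, 0, R1, (1, 2))
(1, 0, R4, (0, 2))
(2, 0, R4, (0, 2))
(3, 0, R4, (0, 2))
(4, 0, R4, (0, 2))
(6, 0, R2, (1, 2))

bar 0: v0=C3 v1=C4 v2=G4 downbeat P5
bar 1: v0=E3 v1=G3 v2=D4 downbeat m7
bar 2: v0=G3 v1=E4 v2=A4 downbeat M2
bar 3: v0=B3 v1=G4 v2=F5 downbeat TT
bar 4: v0=D4 v1=B4 v2=C5 downbeat m7
bar 5: v0=D3 v1=B3 v2=F4 downbeat m3
bar 6: v0=C3 v1=C4 v2=G4 downbeat P5
  -> R1 @ bar 1 tick 0 v(1, 2): C4/G4 P5 -> G3/D4 P5 similar
  -> R4 @ bar 1 tick 0 v(0, 2): E3/D4 m7 untreated
  -> R4 @ bar 2 tick 0 v(0, 2): G3/A4 M2 untreated
  -> R4 @ bar 3 tick 0 v(0, 2): B3/F5 TT untreated
  -> R4 @ bar 4 tick 0 v(0, 2): D4/C5 m7 untreated
  -> R2 @ bar 6 tick 0 v(1, 2): B3/F4 TT -> C4/G4 P5 similar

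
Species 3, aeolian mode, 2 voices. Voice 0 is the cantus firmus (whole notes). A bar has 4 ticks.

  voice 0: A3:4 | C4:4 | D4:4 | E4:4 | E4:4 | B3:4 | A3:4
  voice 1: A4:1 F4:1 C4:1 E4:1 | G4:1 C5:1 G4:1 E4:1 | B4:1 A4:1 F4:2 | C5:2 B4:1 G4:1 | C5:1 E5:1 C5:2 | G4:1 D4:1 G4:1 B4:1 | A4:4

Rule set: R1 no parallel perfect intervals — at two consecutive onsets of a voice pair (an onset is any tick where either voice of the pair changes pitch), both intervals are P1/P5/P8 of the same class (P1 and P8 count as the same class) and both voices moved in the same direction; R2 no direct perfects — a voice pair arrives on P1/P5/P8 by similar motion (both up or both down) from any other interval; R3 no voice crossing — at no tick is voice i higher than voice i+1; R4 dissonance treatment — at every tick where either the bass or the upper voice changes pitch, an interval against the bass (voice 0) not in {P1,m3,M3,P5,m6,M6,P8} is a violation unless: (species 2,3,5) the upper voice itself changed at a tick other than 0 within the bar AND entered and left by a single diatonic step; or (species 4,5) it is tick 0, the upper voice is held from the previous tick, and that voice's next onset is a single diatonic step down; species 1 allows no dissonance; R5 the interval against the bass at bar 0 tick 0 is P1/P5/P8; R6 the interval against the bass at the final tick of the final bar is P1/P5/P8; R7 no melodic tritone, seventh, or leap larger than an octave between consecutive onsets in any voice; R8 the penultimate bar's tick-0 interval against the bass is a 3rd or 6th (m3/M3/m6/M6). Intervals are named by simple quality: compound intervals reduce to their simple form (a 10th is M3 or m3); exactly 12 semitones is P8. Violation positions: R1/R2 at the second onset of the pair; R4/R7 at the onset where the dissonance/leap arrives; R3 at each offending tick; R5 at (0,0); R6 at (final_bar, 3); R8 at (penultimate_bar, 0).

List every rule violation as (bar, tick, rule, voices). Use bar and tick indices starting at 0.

bar 0: v0=A3 v1=A4 downbeat P8
bar 1: v0=C4 v1=G4 downbeat P5
bar 2: v0=D4 v1=B4 downbeat M6
bar 3: v0=E4 v1=C5 downbeat m6
bar 4: v0=E4 v1=C5 downbeat m6
bar 5: v0=B3 v1=G4 downbeat m6
bar 6: v0=A3 v1=A4 downbeat P8
  -> R1 @ bar 1 tick 0 v(0, 1): A3/E4 P5 -> C4/G4 P5 similar
  -> R1 @ bar 6 tick 0 v(0, 1): B3/B4 P8 -> A3/A4 P8 similar

(1, 0, R1, (0, 1))
(6, 0, R1, (0, 1))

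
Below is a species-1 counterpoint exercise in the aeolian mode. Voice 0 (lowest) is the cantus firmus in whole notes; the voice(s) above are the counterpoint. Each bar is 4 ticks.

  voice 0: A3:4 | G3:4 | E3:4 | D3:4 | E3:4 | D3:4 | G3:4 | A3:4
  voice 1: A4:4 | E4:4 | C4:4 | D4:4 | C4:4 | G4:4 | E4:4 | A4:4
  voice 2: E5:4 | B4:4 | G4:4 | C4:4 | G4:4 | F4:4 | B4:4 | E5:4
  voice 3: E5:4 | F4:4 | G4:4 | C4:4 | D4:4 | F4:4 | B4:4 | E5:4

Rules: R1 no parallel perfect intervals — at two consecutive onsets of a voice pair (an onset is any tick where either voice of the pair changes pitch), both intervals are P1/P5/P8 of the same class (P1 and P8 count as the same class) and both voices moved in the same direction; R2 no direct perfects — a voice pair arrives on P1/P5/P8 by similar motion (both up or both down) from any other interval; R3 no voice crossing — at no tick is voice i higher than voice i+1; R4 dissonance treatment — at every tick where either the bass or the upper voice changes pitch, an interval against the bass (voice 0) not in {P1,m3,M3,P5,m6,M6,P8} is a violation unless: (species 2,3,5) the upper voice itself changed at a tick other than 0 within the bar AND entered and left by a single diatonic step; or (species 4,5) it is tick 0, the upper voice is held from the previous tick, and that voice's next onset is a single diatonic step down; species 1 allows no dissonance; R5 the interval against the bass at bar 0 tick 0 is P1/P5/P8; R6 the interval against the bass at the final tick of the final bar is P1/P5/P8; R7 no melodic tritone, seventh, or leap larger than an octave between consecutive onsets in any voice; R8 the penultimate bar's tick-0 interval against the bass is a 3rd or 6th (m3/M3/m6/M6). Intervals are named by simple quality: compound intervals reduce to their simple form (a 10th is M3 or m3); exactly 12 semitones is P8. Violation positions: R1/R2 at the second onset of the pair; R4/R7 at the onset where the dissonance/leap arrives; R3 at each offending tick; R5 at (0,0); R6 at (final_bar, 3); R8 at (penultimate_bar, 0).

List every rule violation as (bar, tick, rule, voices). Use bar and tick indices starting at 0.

(1, 0, R1, (1, 2))
(1, 0, R3, (2, 3))
(1, 0, R4, (0, 3))
(1, 0, R7, (3,))
(1, 1, R3, (2, 3))
(1, 2, R3, (2, 3))
(1, 3, R3, (2, 3))
(2, 0, R1, (1, 2))
(3, 0, R1, (2, 3))
(3, 0, R3, (1, 2))
(3, 0, R4, (0, 2))
(3, 0, R4, (0, 3))
(3, 1, R3, (1, 2))
(3, 2, R3, (1, 2))
(3, 3, R3, (1, 2))
(4, 0, R3, (2, 3))
(4, 0, R4, (0, 3))
(4, 1, R3, (2, 3))
(4, 2, R3, (2, 3))
(4, 3, R3, (2, 3))
(5, 0, R3, (1, 2))
(5, 0, R4, (0, 1))
(5, 1, R3, (1, 2))
(5, 2, R3, (1, 2))
(5, 3, R3, (1, 2))
(6, 0, R1, (2, 3))
(6, 0, R7, (2,))
(6, 0, R7, (3,))
(7, 0, R1, (1, 2))
(7, 0, R1, (1, 3))
(7, 0, R1, (2, 3))
(7, 0, R2, (0, 1))
(7, 0, R2, (0, 2))
(7, 0, R2, (0, 3))

bar 0: v0=A3 v1=A4 v2=E5 v3=E5 downbeat P5
bar 1: v0=G3 v1=E4 v2=B4 v3=F4 downbeat m7
bar 2: v0=E3 v1=C4 v2=G4 v3=G4 downbeat m3
bar 3: v0=D3 v1=D4 v2=C4 v3=C4 downbeat m7
bar 4: v0=E3 v1=C4 v2=G4 v3=D4 downbeat m7
bar 5: v0=D3 v1=G4 v2=F4 v3=F4 downbeat m3
bar 6: v0=G3 v1=E4 v2=B4 v3=B4 downbeat M3
bar 7: v0=A3 v1=A4 v2=E5 v3=E5 downbeat P5
  -> R1 @ bar 1 tick 0 v(1, 2): A4/E5 P5 -> E4/B4 P5 similar
  -> R3 @ bar 1 tick 0 v(2, 3): B4 above F4
  -> R4 @ bar 1 tick 0 v(0, 3): G3/F4 m7 untreated
  -> R7 @ bar 1 tick 0 v(3,): E5->F4 leap 11st
  -> R3 @ bar 1 tick 1 v(2, 3): B4 above F4
  -> R3 @ bar 1 tick 2 v(2, 3): B4 above F4
  -> R3 @ bar 1 tick 3 v(2, 3): B4 above F4
  -> R1 @ bar 2 tick 0 v(1, 2): E4/B4 P5 -> C4/G4 P5 similar
  -> R1 @ bar 3 tick 0 v(2, 3): G4/G4 P1 -> C4/C4 P1 similar
  -> R3 @ bar 3 tick 0 v(1, 2): D4 above C4
  -> R4 @ bar 3 tick 0 v(0, 2): D3/C4 m7 untreated
  -> R4 @ bar 3 tick 0 v(0, 3): D3/C4 m7 untreated
  -> R3 @ bar 3 tick 1 v(1, 2): D4 above C4
  -> R3 @ bar 3 tick 2 v(1, 2): D4 above C4
  -> R3 @ bar 3 tick 3 v(1, 2): D4 above C4
  -> R3 @ bar 4 tick 0 v(2, 3): G4 above D4
  -> R4 @ bar 4 tick 0 v(0, 3): E3/D4 m7 untreated
  -> R3 @ bar 4 tick 1 v(2, 3): G4 above D4
  -> R3 @ bar 4 tick 2 v(2, 3): G4 above D4
  -> R3 @ bar 4 tick 3 v(2, 3): G4 above D4
  -> R3 @ bar 5 tick 0 v(1, 2): G4 above F4
  -> R4 @ bar 5 tick 0 v(0, 1): D3/G4 P4 untreated
  -> R3 @ bar 5 tick 1 v(1, 2): G4 above F4
  -> R3 @ bar 5 tick 2 v(1, 2): G4 above F4
  -> R3 @ bar 5 tick 3 v(1, 2): G4 above F4
  -> R1 @ bar 6 tick 0 v(2, 3): F4/F4 P1 -> B4/B4 P1 similar
  -> R7 @ bar 6 tick 0 v(2,): F4->B4 leap 6st
  -> R7 @ bar 6 tick 0 v(3,): F4->B4 leap 6st
  -> R1 @ bar 7 tick 0 v(1, 2): E4/B4 P5 -> A4/E5 P5 similar
  -> R1 @ bar 7 tick 0 v(1, 3): E4/B4 P5 -> A4/E5 P5 similar
  -> R1 @ bar 7 tick 0 v(2, 3): B4/B4 P1 -> E5/E5 P1 similar
  -> R2 @ bar 7 tick 0 v(0, 1): G3/E4 M6 -> A3/A4 P8 similar
  -> R2 @ bar 7 tick 0 v(0, 2): G3/B4 M3 -> A3/E5 P5 similar
  -> R2 @ bar 7 tick 0 v(0, 3): G3/B4 M3 -> A3/E5 P5 similar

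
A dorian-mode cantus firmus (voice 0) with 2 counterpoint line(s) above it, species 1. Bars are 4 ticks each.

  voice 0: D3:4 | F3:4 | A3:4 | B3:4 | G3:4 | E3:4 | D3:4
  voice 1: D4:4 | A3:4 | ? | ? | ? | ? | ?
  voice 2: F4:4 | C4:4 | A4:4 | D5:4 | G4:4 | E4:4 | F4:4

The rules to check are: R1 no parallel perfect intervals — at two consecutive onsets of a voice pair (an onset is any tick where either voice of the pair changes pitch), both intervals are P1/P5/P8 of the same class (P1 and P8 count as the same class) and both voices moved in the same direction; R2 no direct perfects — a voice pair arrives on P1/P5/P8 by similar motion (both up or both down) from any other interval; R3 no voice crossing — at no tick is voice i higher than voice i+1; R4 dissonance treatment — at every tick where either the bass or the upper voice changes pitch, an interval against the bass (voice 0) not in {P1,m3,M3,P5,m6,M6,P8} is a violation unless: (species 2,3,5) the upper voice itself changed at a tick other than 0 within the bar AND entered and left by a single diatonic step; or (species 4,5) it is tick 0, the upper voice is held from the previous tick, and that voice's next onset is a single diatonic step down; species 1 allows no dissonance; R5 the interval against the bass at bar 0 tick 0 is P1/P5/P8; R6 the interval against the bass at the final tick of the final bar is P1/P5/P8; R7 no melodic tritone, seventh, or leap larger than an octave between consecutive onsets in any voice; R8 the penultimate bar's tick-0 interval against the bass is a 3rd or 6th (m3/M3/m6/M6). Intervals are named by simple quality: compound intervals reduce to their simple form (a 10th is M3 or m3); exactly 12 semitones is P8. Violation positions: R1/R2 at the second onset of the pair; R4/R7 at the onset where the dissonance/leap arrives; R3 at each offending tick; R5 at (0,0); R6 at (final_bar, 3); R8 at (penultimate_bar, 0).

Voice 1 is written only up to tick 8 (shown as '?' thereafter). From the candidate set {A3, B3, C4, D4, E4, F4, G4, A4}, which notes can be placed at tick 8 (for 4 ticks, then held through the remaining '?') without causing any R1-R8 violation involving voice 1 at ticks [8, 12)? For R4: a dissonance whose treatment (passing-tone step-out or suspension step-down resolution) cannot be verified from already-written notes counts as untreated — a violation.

A3: legal
B3: violates R4
C4: legal
D4: violates R2,R4
E4: violates R2
F4: legal
G4: violates R4,R7
A4: violates R2

{A3, C4, F4}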